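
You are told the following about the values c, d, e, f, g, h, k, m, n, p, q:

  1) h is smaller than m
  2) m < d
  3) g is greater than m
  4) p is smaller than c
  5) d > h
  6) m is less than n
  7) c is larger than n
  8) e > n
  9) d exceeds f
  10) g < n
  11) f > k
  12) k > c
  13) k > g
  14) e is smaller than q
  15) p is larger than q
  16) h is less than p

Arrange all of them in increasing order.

h < m < g < n < e < q < p < c < k < f < d

The consecutive links are each given: h < m; m < g; g < n; n < e; e < q; q < p; p < c; c < k; k < f; f < d.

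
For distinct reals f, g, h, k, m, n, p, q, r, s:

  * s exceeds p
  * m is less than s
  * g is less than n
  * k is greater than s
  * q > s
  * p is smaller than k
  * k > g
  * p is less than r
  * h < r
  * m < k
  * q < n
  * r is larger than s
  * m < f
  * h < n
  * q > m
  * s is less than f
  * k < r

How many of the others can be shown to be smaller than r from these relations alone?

6

The elements the relations force below r are m, g, p, h, s, k — no chain reaches any other.
That is 6.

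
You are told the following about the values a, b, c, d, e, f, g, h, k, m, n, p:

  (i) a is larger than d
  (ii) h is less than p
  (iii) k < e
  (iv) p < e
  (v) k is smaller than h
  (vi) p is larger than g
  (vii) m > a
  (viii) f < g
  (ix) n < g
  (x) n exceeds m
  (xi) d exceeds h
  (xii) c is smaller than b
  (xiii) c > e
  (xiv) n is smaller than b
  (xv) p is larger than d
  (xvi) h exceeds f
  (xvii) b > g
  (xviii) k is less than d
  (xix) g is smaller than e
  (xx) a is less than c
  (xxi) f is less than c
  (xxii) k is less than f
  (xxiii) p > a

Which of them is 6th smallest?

Piecing the relations together gives one ordering: k < f < h < d < a < m < n < g < p < e < c < b.
Counting 6 from the smallest end gives m.

m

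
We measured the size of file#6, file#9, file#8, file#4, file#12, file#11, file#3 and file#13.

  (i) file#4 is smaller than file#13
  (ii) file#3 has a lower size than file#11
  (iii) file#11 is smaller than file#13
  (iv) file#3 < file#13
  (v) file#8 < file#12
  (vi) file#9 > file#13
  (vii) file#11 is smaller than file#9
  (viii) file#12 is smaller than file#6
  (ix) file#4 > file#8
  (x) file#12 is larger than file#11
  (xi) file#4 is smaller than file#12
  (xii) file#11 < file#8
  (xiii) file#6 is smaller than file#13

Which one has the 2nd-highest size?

file#13

Chaining the given pairs: file#3 < file#11 < file#8 < file#4 < file#12 < file#6 < file#13 < file#9.
Counting 2 from the largest end gives file#13.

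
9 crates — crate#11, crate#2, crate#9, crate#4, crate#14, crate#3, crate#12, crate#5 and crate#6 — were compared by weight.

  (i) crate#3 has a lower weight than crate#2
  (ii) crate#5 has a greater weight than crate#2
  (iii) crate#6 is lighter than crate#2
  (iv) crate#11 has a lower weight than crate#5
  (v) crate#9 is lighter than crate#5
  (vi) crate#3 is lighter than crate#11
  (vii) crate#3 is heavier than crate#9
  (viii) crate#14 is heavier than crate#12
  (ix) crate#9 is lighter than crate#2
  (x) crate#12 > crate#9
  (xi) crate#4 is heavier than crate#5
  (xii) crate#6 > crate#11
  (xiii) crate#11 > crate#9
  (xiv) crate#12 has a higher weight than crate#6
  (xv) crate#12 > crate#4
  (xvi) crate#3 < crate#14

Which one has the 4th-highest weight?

Chaining the given pairs: crate#9 < crate#3 < crate#11 < crate#6 < crate#2 < crate#5 < crate#4 < crate#12 < crate#14.
Counting 4 from the largest end gives crate#5.

crate#5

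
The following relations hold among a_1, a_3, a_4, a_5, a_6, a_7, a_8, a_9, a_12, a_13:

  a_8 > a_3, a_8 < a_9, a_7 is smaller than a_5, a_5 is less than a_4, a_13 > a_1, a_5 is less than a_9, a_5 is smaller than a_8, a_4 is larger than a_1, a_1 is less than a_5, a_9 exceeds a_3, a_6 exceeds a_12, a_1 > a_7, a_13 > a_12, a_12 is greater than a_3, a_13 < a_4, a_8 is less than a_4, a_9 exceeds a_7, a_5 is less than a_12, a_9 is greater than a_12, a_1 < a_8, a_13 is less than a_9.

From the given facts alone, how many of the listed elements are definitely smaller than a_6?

5

From a_6 the given relations immediately reach a_12.
From those, a_3, a_5 — 3 in total.
From those, a_7, a_1 — 5 in total.
Nothing else is reachable below a_6; 5 in all.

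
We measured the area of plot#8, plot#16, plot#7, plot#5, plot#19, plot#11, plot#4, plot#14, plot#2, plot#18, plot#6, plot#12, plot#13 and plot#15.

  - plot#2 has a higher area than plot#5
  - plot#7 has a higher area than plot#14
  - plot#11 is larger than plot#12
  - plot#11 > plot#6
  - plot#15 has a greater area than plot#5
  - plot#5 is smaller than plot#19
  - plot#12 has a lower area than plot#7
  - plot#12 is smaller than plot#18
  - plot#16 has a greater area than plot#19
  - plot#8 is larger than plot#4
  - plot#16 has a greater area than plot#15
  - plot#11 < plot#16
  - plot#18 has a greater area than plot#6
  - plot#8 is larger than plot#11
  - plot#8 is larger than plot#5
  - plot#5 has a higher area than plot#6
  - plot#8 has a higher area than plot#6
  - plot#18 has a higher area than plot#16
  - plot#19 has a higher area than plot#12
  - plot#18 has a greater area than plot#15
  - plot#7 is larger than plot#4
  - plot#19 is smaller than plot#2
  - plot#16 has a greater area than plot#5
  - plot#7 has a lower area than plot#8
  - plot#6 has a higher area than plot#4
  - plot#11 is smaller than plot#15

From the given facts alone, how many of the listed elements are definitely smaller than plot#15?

5

The elements the relations force below plot#15 are plot#12, plot#4, plot#6, plot#5, plot#11 — no chain reaches any other.
That is 5.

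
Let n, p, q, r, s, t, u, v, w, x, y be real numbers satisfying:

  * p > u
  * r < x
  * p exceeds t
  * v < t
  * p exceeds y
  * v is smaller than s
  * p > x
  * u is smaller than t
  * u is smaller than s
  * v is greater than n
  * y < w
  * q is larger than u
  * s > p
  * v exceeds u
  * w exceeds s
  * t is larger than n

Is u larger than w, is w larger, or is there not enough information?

w

The relevant relations are u < v; v < t; t < p; p < s; s < w.
Together: u < v < t < p < s < w.
So w is larger.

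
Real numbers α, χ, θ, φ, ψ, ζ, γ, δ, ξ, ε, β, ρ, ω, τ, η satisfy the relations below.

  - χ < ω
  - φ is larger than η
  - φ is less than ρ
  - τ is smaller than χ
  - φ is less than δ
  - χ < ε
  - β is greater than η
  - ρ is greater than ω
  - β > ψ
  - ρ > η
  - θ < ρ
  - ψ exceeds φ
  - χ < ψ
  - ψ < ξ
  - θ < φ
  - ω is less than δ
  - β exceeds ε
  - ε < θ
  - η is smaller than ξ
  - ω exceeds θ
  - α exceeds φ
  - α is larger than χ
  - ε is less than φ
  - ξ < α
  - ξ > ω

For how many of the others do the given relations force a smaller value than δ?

7

Directly below δ: φ, ω.
One step further: χ, ε, η, θ (6 so far).
One step further: τ (7 so far).
No other element is forced below δ by the given relations, so the count is 7.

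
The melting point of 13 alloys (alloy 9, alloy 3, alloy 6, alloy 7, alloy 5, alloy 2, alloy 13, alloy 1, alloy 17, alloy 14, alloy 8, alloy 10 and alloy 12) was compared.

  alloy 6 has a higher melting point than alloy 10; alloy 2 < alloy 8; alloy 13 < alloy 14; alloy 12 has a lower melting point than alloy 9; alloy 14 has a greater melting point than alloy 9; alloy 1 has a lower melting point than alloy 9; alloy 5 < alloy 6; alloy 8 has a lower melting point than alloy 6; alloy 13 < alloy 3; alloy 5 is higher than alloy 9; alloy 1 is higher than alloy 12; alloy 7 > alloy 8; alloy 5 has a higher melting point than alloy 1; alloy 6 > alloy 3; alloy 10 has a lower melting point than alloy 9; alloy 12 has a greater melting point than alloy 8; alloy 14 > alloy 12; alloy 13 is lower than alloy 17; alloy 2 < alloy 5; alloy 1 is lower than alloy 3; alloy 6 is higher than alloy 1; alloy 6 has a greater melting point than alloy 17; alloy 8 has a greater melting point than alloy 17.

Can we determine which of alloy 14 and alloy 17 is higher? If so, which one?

alloy 14

The relevant relations are alloy 17 < alloy 8; alloy 8 < alloy 12; alloy 12 < alloy 1; alloy 1 < alloy 9; alloy 9 < alloy 14.
Chaining these gives alloy 17 < alloy 8 < alloy 12 < alloy 1 < alloy 9 < alloy 14.
So alloy 14 is higher.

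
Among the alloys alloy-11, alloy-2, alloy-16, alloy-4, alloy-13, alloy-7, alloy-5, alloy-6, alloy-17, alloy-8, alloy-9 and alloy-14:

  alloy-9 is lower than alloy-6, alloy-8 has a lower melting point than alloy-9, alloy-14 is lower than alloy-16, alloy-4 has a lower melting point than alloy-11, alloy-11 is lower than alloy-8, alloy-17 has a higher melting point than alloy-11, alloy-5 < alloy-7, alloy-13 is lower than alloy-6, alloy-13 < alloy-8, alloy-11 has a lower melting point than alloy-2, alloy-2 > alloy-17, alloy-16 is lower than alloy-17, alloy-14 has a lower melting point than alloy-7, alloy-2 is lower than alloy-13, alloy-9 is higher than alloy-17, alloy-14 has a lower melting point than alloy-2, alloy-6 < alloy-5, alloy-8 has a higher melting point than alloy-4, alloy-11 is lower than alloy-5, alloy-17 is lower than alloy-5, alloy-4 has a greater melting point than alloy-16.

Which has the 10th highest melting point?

alloy-4

The consecutive relations fix a unique order: alloy-14 < alloy-16 < alloy-4 < alloy-11 < alloy-17 < alloy-2 < alloy-13 < alloy-8 < alloy-9 < alloy-6 < alloy-5 < alloy-7.
The 10th largest is alloy-4.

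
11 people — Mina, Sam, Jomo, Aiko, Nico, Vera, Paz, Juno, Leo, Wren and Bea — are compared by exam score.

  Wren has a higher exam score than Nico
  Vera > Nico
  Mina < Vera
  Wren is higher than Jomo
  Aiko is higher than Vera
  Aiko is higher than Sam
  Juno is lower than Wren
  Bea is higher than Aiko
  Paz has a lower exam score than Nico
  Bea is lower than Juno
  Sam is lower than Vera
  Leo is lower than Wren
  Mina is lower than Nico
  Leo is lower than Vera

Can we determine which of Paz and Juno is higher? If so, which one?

Juno

Paz < Nico and Nico < Vera give Paz < Vera.
Then Vera < Aiko extends the chain to Aiko.
With Aiko < Bea: Paz < Nico < Vera < Aiko < Bea.
With Bea < Juno: Paz < Nico < Vera < Aiko < Bea < Juno.
So Juno is higher.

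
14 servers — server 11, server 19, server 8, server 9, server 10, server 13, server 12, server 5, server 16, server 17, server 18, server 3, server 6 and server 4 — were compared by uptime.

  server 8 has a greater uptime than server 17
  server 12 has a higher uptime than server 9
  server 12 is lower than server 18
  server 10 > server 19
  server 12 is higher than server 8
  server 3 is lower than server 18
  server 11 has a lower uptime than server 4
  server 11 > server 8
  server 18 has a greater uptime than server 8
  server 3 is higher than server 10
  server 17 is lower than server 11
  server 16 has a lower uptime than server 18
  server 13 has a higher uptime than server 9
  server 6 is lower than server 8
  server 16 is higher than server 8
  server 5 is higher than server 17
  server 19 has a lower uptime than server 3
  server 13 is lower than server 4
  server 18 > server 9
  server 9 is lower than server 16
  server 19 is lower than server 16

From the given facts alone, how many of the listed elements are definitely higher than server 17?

The elements the relations force above server 17 are server 5, server 8, server 16, server 11, server 12, server 18, server 4 — no chain reaches any other.
That is 7.

7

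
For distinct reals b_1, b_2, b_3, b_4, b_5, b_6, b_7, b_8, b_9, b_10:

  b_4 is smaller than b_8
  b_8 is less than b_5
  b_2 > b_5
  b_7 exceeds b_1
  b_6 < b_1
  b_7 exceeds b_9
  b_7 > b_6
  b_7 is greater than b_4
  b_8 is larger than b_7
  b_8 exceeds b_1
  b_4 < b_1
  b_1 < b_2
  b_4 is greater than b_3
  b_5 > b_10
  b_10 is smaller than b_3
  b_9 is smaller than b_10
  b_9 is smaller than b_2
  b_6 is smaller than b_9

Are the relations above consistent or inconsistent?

consistent

Every relation is compatible with b_6 < b_9 < b_10 < b_3 < b_4 < b_1 < b_7 < b_8 < b_5 < b_2; the set is consistent.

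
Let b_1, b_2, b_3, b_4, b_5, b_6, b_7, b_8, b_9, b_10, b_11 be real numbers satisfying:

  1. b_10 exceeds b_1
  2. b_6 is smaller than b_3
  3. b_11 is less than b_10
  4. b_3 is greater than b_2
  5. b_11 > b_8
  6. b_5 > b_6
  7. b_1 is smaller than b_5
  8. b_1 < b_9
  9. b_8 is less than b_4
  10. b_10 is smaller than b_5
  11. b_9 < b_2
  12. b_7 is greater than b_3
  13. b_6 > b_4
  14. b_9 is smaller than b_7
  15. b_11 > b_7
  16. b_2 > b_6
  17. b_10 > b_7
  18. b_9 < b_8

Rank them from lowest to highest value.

b_1 < b_9 < b_8 < b_4 < b_6 < b_2 < b_3 < b_7 < b_11 < b_10 < b_5

The consecutive links are each given: b_1 < b_9; b_9 < b_8; b_8 < b_4; b_4 < b_6; b_6 < b_2; b_2 < b_3; b_3 < b_7; b_7 < b_11; b_11 < b_10; b_10 < b_5.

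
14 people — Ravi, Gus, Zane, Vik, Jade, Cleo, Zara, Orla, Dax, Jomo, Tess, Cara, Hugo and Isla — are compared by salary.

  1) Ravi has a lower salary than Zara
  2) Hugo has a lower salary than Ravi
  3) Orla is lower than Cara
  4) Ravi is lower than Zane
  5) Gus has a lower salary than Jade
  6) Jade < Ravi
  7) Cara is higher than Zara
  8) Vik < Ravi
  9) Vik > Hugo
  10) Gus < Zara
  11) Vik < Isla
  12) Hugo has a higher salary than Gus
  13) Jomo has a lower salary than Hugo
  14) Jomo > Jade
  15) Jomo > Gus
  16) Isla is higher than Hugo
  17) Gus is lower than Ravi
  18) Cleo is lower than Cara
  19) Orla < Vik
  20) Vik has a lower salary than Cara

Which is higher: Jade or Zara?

Zara

The relevant relations are Jade < Jomo; Jomo < Hugo; Hugo < Vik; Vik < Ravi; Ravi < Zara.
Chaining these gives Jade < Jomo < Hugo < Vik < Ravi < Zara.
So Jade < Zara; Zara is the higher of the two.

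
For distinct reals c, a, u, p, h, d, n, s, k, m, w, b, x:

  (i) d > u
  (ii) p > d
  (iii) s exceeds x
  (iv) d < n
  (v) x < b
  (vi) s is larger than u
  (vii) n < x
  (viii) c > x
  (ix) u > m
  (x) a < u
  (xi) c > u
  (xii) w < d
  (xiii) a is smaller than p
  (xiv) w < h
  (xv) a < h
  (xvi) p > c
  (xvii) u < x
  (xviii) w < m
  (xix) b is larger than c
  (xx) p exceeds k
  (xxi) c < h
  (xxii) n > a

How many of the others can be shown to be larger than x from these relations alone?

5

From x the given relations immediately reach c, b, s.
From those, h, p — 5 in total.
No other element is forced above x by the given relations, so the count is 5.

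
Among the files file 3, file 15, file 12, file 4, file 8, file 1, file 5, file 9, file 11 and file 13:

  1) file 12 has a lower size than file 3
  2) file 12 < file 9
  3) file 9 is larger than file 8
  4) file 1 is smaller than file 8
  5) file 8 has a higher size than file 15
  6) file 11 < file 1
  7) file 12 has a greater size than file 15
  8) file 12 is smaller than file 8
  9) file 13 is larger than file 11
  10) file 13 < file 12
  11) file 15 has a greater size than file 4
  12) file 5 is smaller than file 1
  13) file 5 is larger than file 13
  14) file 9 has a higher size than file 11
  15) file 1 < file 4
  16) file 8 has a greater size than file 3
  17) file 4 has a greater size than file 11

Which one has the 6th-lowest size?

file 15

The consecutive relations fix a unique order: file 11 < file 13 < file 5 < file 1 < file 4 < file 15 < file 12 < file 3 < file 8 < file 9.
Counting 6 from the smallest end gives file 15.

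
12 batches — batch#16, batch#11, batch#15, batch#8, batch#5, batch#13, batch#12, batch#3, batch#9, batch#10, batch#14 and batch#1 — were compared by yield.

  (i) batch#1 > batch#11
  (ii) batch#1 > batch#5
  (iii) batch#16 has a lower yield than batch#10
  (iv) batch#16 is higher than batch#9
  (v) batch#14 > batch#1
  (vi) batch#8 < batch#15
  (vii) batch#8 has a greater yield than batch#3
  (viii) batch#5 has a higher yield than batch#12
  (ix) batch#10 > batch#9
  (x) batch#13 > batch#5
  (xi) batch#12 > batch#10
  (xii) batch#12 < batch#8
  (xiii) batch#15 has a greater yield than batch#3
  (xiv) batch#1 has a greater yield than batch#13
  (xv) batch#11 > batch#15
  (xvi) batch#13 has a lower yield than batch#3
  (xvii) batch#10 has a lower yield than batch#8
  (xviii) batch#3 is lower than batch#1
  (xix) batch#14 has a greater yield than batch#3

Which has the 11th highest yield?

batch#16

Chaining the given pairs: batch#9 < batch#16 < batch#10 < batch#12 < batch#5 < batch#13 < batch#3 < batch#8 < batch#15 < batch#11 < batch#1 < batch#14.
The 11th largest is batch#16.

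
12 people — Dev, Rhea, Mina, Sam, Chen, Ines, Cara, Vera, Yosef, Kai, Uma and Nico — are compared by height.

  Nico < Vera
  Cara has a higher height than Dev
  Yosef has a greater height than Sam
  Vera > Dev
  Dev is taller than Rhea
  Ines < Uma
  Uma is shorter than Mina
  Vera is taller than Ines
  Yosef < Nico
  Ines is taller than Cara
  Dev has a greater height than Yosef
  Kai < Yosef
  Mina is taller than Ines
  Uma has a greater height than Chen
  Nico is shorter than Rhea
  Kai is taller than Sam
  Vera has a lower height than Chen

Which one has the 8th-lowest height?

The consecutive relations fix a unique order: Sam < Kai < Yosef < Nico < Rhea < Dev < Cara < Ines < Vera < Chen < Uma < Mina.
Counting 8 from the smallest end gives Ines.

Ines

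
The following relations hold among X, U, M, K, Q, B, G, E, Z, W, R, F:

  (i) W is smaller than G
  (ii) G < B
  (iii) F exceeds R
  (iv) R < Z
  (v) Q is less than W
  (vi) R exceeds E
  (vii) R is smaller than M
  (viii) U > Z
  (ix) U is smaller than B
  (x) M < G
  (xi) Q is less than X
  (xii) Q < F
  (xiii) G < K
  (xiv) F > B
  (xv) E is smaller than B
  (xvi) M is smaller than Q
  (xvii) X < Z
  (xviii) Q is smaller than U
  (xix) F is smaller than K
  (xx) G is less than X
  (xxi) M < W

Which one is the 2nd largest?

F

Piecing the relations together gives one ordering: E < R < M < Q < W < G < X < Z < U < B < F < K.
Counting 2 from the largest end gives F.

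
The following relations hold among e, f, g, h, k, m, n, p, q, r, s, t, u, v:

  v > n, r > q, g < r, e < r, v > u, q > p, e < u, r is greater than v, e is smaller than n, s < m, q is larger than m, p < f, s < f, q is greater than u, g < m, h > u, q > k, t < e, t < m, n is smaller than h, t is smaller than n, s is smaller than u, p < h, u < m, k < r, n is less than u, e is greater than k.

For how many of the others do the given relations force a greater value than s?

From s the given relations immediately reach u, m, f.
From those, v, q, h — 6 in total.
From those, r — 7 in total.
No other element is forced above s by the given relations, so the count is 7.

7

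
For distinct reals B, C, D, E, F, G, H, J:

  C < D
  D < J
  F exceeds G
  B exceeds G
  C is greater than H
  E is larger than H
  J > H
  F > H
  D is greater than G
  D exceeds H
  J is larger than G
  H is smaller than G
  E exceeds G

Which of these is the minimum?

Chaining upward from H: directly above it, G, C, D, J, E, F; then B.
That covers every other element, and nothing is given below H, so H is the minimum.

H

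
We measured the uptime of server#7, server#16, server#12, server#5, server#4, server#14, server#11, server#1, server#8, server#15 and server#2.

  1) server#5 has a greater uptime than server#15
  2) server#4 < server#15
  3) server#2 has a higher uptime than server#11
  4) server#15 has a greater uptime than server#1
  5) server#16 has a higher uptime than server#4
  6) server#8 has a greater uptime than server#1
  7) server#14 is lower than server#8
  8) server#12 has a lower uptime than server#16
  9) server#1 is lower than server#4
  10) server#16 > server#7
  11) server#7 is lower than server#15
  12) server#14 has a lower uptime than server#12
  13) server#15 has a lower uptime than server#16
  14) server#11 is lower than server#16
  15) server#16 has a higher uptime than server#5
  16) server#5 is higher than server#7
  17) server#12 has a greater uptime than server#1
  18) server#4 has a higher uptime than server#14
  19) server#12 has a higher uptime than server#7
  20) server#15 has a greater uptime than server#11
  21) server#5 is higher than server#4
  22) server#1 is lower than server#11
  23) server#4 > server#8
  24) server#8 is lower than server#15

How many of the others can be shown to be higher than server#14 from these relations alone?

From server#14 the given relations immediately reach server#8, server#4, server#12.
From those, server#15, server#5, server#16 — 6 in total.
No other element is forced above server#14 by the given relations, so the count is 6.

6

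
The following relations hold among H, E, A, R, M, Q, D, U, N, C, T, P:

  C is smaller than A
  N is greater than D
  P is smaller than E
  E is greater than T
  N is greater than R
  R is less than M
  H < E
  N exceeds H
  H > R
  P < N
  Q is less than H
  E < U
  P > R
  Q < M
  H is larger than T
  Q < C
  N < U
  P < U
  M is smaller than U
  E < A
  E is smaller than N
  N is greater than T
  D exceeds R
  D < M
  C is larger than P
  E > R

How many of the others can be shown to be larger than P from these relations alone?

The elements the relations force above P are E, N, U, C, A — no chain reaches any other.
That is 5.

5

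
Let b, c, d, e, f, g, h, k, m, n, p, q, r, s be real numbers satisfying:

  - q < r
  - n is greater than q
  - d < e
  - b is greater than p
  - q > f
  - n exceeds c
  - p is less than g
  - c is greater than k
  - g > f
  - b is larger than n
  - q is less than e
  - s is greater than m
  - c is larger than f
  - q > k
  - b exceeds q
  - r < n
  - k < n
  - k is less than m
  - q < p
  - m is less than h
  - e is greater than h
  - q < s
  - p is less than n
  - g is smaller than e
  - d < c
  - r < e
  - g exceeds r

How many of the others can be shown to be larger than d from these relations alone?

From d the given relations immediately reach c, e.
From those, n — 3 in total.
From those, b — 4 in total.
No other element is forced above d by the given relations, so the count is 4.

4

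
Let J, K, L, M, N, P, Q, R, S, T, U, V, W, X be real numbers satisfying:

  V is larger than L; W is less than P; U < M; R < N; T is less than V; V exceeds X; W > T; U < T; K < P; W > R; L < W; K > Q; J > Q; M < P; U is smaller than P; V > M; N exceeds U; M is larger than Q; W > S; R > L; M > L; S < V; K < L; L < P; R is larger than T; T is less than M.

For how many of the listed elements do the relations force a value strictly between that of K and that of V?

Chaining upward from K reaches: L, R, M, N, W, P.
Chaining downward from V reaches: Q, S, X, U, L, T, M.
Strictly between K and V are those in both lists: L, M — 2 elements.

2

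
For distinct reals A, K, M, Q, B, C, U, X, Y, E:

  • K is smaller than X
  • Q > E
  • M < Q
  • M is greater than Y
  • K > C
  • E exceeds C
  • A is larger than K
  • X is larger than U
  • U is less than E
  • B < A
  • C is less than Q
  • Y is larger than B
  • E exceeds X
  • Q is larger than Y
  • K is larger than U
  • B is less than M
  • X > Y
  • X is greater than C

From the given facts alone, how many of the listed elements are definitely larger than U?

5

The elements the relations force above U are K, X, A, E, Q — no chain reaches any other.
That is 5.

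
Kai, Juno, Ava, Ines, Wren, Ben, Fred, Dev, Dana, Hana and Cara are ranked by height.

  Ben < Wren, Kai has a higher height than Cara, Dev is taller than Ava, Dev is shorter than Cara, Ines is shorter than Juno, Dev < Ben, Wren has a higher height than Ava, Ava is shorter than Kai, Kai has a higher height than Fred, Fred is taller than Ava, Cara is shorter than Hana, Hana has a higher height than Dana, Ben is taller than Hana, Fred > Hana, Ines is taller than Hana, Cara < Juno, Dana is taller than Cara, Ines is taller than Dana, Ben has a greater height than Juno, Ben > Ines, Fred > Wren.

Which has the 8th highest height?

Piecing the relations together gives one ordering: Ava < Dev < Cara < Dana < Hana < Ines < Juno < Ben < Wren < Fred < Kai.
The 8th largest is Dana.

Dana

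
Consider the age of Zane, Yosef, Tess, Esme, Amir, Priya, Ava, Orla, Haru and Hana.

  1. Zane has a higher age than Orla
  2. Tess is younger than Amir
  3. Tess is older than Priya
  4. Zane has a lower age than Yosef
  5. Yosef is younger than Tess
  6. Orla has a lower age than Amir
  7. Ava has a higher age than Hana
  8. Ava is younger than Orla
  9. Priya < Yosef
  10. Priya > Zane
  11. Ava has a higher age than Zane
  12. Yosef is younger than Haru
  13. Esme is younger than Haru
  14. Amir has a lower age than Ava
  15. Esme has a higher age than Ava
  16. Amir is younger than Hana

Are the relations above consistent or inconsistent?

inconsistent

We have Ava < Orla stated directly, yet also Orla < Zane < Priya < Yosef < Tess < Amir < Hana < Ava by chaining the others — so Orla < Ava. Contradiction.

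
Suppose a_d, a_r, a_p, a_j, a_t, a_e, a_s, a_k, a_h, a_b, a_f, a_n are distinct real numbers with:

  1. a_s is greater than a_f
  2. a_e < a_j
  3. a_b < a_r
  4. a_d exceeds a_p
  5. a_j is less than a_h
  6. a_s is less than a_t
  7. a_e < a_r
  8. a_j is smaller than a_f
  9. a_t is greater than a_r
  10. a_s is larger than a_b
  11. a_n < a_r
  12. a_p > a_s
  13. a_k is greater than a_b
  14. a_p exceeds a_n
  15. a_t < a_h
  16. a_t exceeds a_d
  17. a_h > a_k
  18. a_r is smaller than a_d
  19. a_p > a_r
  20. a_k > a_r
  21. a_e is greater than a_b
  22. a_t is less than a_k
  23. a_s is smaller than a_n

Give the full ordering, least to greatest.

a_b < a_e < a_j < a_f < a_s < a_n < a_r < a_p < a_d < a_t < a_k < a_h

Each adjacent pair is fixed by a given relation: a_b < a_e; a_e < a_j; a_j < a_f; a_f < a_s; a_s < a_n; a_n < a_r; a_r < a_p; a_p < a_d; a_d < a_t; a_t < a_k; a_k < a_h. Chaining them end to end gives the full order.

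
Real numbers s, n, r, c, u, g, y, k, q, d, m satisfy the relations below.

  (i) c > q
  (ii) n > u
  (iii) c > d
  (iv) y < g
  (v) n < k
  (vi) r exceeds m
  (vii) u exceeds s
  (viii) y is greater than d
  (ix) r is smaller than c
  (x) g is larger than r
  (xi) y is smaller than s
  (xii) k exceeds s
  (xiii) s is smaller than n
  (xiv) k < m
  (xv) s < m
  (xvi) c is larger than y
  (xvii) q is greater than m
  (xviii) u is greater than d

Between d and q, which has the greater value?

q

d < y and y < s give d < s.
Then s < u extends the chain to u.
With u < n: d < y < s < u < n.
Then n < k extends the chain to k.
With k < m: d < y < s < u < n < k < m.
With m < q: d < y < s < u < n < k < m < q.
So d < q; q is the larger of the two.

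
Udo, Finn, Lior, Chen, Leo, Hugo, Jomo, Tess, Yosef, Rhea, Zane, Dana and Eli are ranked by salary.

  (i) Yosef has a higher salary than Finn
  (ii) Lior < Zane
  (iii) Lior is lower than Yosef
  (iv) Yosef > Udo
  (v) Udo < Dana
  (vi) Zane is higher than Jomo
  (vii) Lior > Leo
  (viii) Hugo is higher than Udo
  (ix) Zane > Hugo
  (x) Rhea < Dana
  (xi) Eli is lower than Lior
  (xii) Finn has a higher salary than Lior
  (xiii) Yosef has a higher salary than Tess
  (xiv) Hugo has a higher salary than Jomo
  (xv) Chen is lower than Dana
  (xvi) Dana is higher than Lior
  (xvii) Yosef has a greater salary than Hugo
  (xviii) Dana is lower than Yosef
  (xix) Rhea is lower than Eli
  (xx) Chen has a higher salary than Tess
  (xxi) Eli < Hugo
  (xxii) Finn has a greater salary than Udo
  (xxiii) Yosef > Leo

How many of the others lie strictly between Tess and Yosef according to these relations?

The relations place Tess below Yosef. An element lies strictly between them when it is forced above Tess and also forced below Yosef.
Above Tess: {Chen, Dana}. Below Yosef: {Udo, Rhea, Jomo, Eli, Leo, Hugo, Lior, Chen, Dana, Finn}.
Intersection: {Chen, Dana} — 2.

2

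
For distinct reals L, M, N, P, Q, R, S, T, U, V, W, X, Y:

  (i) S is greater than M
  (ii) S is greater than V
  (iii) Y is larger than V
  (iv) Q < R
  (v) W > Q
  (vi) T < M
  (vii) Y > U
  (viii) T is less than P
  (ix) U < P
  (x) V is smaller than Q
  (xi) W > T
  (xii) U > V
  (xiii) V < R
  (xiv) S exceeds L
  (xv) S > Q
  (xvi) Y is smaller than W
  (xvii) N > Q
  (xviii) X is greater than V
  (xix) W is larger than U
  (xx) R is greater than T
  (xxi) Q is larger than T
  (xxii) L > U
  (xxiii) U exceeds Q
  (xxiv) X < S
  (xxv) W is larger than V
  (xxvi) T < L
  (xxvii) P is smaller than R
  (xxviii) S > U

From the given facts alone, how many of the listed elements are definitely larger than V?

10

From V the given relations immediately reach Q, U, Y, R, X, W, S.
From those, N, P, L — 10 in total.
No other element is forced above V by the given relations, so the count is 10.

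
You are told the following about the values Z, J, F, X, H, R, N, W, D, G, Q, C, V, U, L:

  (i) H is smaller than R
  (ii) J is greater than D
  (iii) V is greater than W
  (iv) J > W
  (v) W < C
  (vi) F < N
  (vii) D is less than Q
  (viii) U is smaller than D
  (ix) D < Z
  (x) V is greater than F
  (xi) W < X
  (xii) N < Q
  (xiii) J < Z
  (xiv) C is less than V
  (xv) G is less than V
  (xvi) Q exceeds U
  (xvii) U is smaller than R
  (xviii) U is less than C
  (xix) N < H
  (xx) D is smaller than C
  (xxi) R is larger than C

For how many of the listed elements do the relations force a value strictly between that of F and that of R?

The relations place F below R. An element lies strictly between them when it is forced above F and also forced below R.
Above F: {V, N, H, Q}. Below R: {W, U, D, C, N, H}.
Intersection: {N, H} — 2.

2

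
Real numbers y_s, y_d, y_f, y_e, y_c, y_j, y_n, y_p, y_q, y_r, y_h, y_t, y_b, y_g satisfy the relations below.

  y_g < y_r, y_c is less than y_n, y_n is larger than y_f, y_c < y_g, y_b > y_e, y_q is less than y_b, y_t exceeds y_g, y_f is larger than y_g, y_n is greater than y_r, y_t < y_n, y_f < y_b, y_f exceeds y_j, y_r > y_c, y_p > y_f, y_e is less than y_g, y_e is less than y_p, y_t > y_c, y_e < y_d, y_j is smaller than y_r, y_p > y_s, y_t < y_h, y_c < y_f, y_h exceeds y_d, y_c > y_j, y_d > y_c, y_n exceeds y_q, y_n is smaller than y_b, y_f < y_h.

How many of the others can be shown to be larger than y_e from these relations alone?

The elements the relations force above y_e are y_g, y_d, y_t, y_f, y_r, y_p, y_n, y_b, y_h — no chain reaches any other.
That is 9.

9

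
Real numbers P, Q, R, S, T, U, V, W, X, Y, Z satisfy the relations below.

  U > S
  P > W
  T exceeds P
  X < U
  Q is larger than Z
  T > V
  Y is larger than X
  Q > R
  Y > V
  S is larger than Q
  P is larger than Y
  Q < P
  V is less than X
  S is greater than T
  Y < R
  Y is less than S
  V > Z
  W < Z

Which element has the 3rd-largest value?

T

Chaining the given pairs: W < Z < V < X < Y < R < Q < P < T < S < U.
Counting 3 from the largest end gives T.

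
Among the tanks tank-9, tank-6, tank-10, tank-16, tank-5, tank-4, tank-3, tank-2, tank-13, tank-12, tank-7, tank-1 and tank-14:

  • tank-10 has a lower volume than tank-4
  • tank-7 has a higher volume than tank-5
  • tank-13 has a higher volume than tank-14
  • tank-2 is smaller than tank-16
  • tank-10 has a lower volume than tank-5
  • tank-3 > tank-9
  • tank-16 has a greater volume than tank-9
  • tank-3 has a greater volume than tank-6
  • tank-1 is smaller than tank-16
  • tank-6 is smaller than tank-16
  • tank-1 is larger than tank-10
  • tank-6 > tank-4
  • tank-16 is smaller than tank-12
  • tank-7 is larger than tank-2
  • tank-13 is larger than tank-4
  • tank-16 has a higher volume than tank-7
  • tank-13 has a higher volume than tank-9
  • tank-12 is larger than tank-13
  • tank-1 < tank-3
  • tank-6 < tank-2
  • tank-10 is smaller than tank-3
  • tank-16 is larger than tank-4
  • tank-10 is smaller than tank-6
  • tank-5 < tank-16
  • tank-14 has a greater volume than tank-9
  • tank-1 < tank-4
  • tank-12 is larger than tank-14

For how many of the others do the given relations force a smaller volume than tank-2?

Directly below tank-2: tank-6.
One step further: tank-10, tank-4 (3 so far).
One step further: tank-1 (4 so far).
No other element is forced below tank-2 by the given relations, so the count is 4.

4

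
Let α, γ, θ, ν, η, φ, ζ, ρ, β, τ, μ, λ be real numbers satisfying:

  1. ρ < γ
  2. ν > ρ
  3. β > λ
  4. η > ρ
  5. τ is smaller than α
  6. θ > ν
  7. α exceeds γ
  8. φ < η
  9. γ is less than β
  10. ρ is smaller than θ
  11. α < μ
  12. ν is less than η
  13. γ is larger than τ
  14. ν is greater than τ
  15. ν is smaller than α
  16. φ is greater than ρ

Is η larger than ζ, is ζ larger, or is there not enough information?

undetermined

Following every chain through ζ: nothing is chained to ζ.
η is not reached, and no chain runs the other way from η to ζ.
So the given relations leave the order of ζ and η undetermined.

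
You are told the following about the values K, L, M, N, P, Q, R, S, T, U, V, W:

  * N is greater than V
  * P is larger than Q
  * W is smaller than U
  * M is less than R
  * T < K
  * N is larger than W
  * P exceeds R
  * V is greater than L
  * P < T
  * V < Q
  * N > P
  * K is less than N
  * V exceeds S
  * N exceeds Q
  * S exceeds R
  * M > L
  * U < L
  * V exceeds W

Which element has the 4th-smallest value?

Chaining the given pairs: W < U < L < M < R < S < V < Q < P < T < K < N.
Counting 4 from the smallest end gives M.

M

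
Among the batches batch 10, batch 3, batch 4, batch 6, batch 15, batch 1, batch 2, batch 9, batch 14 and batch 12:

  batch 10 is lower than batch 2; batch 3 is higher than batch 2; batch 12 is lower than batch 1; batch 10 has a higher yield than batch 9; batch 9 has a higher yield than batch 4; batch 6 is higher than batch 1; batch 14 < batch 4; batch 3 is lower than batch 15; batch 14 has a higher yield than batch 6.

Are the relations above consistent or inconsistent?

consistent

Every relation is compatible with batch 12 < batch 1 < batch 6 < batch 14 < batch 4 < batch 9 < batch 10 < batch 2 < batch 3 < batch 15; the set is consistent.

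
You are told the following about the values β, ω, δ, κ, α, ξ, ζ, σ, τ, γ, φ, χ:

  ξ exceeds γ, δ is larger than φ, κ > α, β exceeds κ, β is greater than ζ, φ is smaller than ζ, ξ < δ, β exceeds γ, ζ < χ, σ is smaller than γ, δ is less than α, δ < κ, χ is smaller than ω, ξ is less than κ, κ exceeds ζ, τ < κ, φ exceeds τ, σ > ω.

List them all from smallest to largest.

Each adjacent pair is fixed by a given relation: τ < φ; φ < ζ; ζ < χ; χ < ω; ω < σ; σ < γ; γ < ξ; ξ < δ; δ < α; α < κ; κ < β. Chaining them end to end gives the full order.

τ < φ < ζ < χ < ω < σ < γ < ξ < δ < α < κ < β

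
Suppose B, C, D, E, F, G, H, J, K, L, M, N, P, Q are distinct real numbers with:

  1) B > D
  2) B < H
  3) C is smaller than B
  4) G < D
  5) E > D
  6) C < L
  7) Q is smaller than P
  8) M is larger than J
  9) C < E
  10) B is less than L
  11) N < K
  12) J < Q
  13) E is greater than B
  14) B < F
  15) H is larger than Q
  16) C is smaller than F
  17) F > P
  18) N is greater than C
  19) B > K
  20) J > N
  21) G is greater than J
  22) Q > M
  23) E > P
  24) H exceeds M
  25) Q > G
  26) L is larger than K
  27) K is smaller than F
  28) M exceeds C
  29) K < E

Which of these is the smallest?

C

Chaining upward from C: directly above it, N, M, B, L, F, E; then J, K, Q, H; then G, P; then D.
That covers every other element, and nothing is given below C, so C is the smallest.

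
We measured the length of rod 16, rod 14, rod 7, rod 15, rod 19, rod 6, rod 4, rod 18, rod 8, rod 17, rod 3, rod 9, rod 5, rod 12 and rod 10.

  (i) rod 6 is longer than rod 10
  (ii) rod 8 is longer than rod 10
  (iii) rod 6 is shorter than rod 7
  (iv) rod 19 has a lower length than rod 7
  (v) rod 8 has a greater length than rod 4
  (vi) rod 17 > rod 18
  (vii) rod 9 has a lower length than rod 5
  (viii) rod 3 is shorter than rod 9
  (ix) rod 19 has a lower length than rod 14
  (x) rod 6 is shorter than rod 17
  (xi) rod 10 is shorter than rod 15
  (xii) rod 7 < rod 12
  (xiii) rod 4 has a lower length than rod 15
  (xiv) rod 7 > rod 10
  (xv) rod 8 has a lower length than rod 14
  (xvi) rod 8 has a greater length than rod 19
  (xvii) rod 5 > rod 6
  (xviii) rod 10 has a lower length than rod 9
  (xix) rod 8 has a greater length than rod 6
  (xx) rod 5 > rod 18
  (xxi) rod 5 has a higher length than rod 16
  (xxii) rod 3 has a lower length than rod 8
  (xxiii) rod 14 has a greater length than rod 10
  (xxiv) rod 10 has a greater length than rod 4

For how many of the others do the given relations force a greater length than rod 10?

Directly above rod 10: rod 15, rod 9, rod 6, rod 8, rod 7, rod 14.
One step further: rod 17, rod 5, rod 12 (9 so far).
No other element is forced above rod 10 by the given relations, so the count is 9.

9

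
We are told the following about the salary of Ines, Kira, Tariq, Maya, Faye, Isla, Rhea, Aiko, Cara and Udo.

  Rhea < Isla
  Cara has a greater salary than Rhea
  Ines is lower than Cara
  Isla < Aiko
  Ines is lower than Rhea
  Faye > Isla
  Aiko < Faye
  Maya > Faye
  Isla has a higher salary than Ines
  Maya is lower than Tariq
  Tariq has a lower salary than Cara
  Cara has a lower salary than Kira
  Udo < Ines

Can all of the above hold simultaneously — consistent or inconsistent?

Every relation is compatible with Udo < Ines < Rhea < Isla < Aiko < Faye < Maya < Tariq < Cara < Kira; the set is consistent.

consistent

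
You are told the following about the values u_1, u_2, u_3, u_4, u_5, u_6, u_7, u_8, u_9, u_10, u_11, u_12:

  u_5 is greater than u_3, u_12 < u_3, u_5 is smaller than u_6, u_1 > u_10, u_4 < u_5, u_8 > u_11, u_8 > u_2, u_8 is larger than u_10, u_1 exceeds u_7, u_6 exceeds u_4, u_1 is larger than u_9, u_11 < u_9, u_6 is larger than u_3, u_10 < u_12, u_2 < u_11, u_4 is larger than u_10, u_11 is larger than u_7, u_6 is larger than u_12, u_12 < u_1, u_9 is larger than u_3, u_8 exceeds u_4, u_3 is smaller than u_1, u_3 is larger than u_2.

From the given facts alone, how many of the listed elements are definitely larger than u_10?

8

Directly above u_10: u_4, u_12, u_8, u_1.
One step further: u_3, u_5, u_6 (7 so far).
One step further: u_9 (8 so far).
Nothing else is reachable above u_10; 8 in all.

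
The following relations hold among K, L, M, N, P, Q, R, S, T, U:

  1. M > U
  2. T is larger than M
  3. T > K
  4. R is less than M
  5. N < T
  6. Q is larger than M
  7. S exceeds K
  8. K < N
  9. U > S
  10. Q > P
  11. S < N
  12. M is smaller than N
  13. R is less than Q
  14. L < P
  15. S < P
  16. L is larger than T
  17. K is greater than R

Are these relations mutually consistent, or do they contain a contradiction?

consistent

Every relation is compatible with R < K < S < U < M < N < T < L < P < Q; the set is consistent.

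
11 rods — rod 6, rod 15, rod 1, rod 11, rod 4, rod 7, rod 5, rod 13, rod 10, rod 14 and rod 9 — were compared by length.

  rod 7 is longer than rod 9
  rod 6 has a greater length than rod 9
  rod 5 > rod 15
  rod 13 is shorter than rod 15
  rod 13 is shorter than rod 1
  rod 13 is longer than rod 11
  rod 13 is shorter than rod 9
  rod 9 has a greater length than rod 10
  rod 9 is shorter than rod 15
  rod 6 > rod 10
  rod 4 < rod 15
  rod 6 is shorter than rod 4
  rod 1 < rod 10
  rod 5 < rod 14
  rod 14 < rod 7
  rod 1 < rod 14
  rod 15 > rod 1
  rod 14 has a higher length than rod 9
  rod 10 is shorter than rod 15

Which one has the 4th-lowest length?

rod 10

The consecutive relations fix a unique order: rod 11 < rod 13 < rod 1 < rod 10 < rod 9 < rod 6 < rod 4 < rod 15 < rod 5 < rod 14 < rod 7.
The 4th smallest is rod 10.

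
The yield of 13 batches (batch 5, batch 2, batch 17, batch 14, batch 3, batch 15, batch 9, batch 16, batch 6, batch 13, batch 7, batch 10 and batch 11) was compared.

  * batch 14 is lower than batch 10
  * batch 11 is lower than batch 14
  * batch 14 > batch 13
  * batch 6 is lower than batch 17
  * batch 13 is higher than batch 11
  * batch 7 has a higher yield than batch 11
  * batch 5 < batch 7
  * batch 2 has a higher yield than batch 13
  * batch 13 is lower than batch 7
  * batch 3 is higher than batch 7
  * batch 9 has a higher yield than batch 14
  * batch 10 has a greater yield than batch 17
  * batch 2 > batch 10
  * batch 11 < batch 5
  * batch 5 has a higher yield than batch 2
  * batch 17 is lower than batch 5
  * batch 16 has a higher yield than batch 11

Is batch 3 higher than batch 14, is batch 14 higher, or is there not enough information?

batch 14 < batch 10 and batch 10 < batch 2 give batch 14 < batch 2.
Then batch 2 < batch 5 extends the chain to batch 5.
With batch 5 < batch 7: batch 14 < batch 10 < batch 2 < batch 5 < batch 7.
Then batch 7 < batch 3 extends the chain to batch 3.
So batch 3 is higher.

batch 3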